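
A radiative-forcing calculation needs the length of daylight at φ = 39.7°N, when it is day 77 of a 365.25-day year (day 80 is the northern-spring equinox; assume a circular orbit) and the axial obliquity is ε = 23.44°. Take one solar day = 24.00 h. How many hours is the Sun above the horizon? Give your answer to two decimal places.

11.87 h

Solar longitude: λ_s = 360° × (77 − 80)/365.25 = -2.957°, i.e. -2.957° + 360° = 357.043°.
sin δ = sin 23.44° × sin 357.043° = -0.02052, so δ = -1.176°.
cos H₀ = −tan φ · tan δ = −tan(+39.7°) × tan(-1.176°) = 0.0170, so H₀ = 1.5538 rad = 89.02°.
Daylight = 2H₀/(2π) × 24.00 h = (1.5538/π) × 24.00 = 11.87 h.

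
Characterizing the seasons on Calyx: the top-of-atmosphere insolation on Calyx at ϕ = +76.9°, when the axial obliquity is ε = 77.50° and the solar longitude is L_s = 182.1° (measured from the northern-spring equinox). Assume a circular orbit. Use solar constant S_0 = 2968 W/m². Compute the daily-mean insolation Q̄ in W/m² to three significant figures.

Solar declination: sin δ = sin ε · sin L_s = sin 77.50° × sin 182.1° = -0.03578, so δ = -2.050°.
cos h₀ = −tan(+76.9°) tan(-2.050°) = 0.1538, h₀ = 1.4164 rad.
Bracket: h₀ sin ϕ sin δ + cos ϕ cos δ sin h₀ = 1.4164×0.97398×-0.03578 + 0.22665×0.99936×0.98810 = -0.049360 + 0.223810 = 0.174450.
Q̄ = (S_0/π) × [bracket] = (2968/π) × 0.174450 = 164.8 W/m².

Q̄ ≈ 165 W/m²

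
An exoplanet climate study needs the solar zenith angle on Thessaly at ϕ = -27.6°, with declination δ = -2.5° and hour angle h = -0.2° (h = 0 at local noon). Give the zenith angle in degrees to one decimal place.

θ_z = 25.1°

cos θ_z = sin ϕ sin δ + cos ϕ cos δ cos h = 0.020209 + 0.885355 = 0.905564.
θ_z = arccos(0.905564) = 25.1°.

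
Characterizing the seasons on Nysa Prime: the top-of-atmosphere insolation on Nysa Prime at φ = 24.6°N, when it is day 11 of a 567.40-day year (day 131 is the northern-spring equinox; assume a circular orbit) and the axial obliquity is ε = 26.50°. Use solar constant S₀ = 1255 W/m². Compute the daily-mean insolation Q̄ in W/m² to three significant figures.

Q̄ ≈ 222 W/m²

Solar longitude: λ_s = 360° × (11 − 131)/567.40 = -76.137°, i.e. -76.137° + 360° = 283.863°.
sin δ = sin 26.50° × sin 283.863° = -0.43320, so δ = -25.671°.
cos H₀ = −tan(+24.6°) tan(-25.671°) = 0.2201, H₀ = 1.3489 rad.
Bracket: H₀ sin φ sin δ + cos φ cos δ sin H₀ = 1.3489×0.41628×-0.43320 + 0.90924×0.90130×0.97549 = -0.243251 + 0.799412 = 0.556161.
Q̄ = (S₀/π) × [bracket] = (1255/π) × 0.556161 = 222.2 W/m².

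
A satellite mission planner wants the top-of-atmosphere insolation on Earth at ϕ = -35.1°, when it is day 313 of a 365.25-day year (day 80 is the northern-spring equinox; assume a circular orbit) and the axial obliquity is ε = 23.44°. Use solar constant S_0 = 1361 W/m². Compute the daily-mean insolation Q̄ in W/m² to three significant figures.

Solar longitude: L_s = 360° × (313 − 80)/365.25 = 229.651°.
sin δ = sin 23.44° × sin 229.651° = -0.30316, so δ = -17.648°.
cos h₀ = −tan(-35.1°) tan(-17.648°) = -0.2236, h₀ = 1.7963 rad.
Bracket: h₀ sin ϕ sin δ + cos ϕ cos δ sin h₀ = 1.7963×-0.57501×-0.30316 + 0.81815×0.95294×0.97468 = 0.313131 + 0.759907 = 1.073038.
Q̄ = (S_0/π) × [bracket] = (1361/π) × 1.073038 = 464.9 W/m².

Q̄ ≈ 465 W/m²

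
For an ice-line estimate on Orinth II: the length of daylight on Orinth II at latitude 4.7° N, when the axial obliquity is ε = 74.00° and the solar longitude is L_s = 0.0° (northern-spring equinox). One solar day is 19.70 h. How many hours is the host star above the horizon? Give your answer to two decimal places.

9.85 h

Solar declination: sin δ = sin ε · sin L_s = sin 74.00° × sin 0.0° = 0.00000, so δ = +0.000°.
cos h₀ = −tan ϕ · tan δ = −tan(+4.7°) × tan(+0.000°) = -0.0000, so h₀ = 1.5708 rad = 90.00°.
Daylight = 2h₀/(2π) × 19.70 h = (1.5708/π) × 19.70 = 9.85 h.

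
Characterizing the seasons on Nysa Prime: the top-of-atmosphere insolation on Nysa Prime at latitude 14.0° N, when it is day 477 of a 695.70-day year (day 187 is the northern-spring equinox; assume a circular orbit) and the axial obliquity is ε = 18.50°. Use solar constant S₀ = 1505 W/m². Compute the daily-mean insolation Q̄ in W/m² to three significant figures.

Q̄ ≈ 488 W/m²

Solar longitude: λ_s = 360° × (477 − 187)/695.70 = 150.065°.
sin δ = sin 18.50° × sin 150.065° = 0.15834, so δ = +9.111°.
cos H₀ = −tan(+14.0°) tan(+9.111°) = -0.0400, H₀ = 1.6108 rad.
Bracket: H₀ sin φ sin δ + cos φ cos δ sin H₀ = 1.6108×0.24192×0.15834 + 0.97030×0.98738×0.99920 = 0.061703 + 0.957288 = 1.018991.
Q̄ = (S₀/π) × [bracket] = (1505/π) × 1.018991 = 488.2 W/m².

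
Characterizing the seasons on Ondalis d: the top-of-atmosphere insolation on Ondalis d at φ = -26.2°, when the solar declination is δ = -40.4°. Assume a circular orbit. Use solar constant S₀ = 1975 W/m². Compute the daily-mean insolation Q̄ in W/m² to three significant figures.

Q̄ ≈ 750 W/m²

cos H₀ = −tan(-26.2°) tan(-40.400°) = -0.4188, H₀ = 2.0029 rad.
Bracket: H₀ sin φ sin δ + cos φ cos δ sin H₀ = 2.0029×-0.44151×-0.64812 + 0.89726×0.76154×0.90809 = 0.573133 + 0.620497 = 1.193630.
Q̄ = (S₀/π) × [bracket] = (1975/π) × 1.193630 = 750.4 W/m².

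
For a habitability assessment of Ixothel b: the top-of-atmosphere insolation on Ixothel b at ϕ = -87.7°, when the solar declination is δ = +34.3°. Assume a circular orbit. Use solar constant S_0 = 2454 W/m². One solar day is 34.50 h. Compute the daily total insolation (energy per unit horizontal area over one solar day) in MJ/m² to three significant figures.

0.00 MJ/m²

cos h₀ = −tan(-87.7°) tan(+34.300°) = 16.9841 ≥ 1 ⇒ polar night, h₀ = 0 and Q̄ = 0.
Daily total = Q̄ × 34.50 h × 3600 s/h = 0.00 MJ/m².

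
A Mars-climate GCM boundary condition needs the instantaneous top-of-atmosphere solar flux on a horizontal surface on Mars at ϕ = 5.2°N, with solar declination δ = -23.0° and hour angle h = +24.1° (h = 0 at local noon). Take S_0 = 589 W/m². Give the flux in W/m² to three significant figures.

472 W/m²

cos θ_z = sin ϕ sin δ + cos ϕ cos δ cos h = -0.035413 + 0.836810 = 0.801397.
Flux = S_0 · cos θ_z = 589 × 0.801397 = 472.0 W/m².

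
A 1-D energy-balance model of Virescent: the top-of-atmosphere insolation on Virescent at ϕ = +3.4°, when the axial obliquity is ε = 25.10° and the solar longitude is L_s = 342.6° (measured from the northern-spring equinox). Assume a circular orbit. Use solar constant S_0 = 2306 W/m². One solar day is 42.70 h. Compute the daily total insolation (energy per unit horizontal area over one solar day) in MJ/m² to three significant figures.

110 MJ/m²

Solar declination: sin δ = sin ε · sin L_s = sin 25.10° × sin 342.6° = -0.12685, so δ = -7.288°.
cos h₀ = −tan(+3.4°) tan(-7.288°) = 0.0076, h₀ = 1.5632 rad.
Bracket: h₀ sin ϕ sin δ + cos ϕ cos δ sin h₀ = 1.5632×0.05931×-0.12685 + 0.99824×0.99192×0.99997 = -0.011761 + 0.990145 = 0.978384.
Q̄ = (S_0/π) × [bracket] = (2306/π) × 0.978384 = 718.16 W/m².
Daily total = Q̄ × 42.70 h × 3600 s/h = 718.16 × 42.70 × 3600 / 10⁶ = 110.4 MJ/m².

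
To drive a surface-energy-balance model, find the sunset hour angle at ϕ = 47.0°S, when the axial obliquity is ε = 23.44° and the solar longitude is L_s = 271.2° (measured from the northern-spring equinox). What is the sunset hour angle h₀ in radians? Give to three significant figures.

h₀ = 2.05 rad

Solar declination: sin δ = sin ε · sin L_s = sin 23.44° × sin 271.2° = -0.39770, so δ = -23.435°.
cos h₀ = −tan ϕ · tan δ = −tan(-47.0°) × tan(-23.435°) = -0.4648, so h₀ = 2.0542 rad = 117.70°.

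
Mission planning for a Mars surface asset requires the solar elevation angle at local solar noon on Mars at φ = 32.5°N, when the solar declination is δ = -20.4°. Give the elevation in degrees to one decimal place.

37.1°

At local noon the hour angle is zero, so the zenith angle equals |φ − δ| = |+32.5° − (-20.400°)| = 52.900°.
Elevation = 90° − 52.900° = 37.1°.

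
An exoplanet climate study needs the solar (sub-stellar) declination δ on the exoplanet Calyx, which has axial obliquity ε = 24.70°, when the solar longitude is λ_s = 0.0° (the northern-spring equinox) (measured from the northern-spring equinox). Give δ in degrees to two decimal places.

sin δ = sin ε · sin λ_s = sin 24.70° × sin 0.0° = 0.000000.
δ = arcsin(0.000000) = +0.00°.

δ = +0.00°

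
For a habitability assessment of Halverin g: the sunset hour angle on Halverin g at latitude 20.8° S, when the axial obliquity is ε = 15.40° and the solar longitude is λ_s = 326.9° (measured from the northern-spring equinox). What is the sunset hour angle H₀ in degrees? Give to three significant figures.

Solar declination: sin δ = sin ε · sin λ_s = sin 15.40° × sin 326.9° = -0.14502, so δ = -8.338°.
cos H₀ = −tan φ · tan δ = −tan(-20.8°) × tan(-8.338°) = -0.0557, so H₀ = 1.6265 rad = 93.19°.

H₀ = 93.2°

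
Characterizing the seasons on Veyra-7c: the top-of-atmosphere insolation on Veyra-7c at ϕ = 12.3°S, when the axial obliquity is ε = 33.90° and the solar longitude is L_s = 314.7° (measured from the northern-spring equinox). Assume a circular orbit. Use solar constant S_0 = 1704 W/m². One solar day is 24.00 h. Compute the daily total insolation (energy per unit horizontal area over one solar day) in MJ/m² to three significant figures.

48.4 MJ/m²

Solar declination: sin δ = sin ε · sin L_s = sin 33.90° × sin 314.7° = -0.39644, so δ = -23.356°.
cos h₀ = −tan(-12.3°) tan(-23.356°) = -0.0942, h₀ = 1.6651 rad.
Bracket: h₀ sin ϕ sin δ + cos ϕ cos δ sin h₀ = 1.6651×-0.21303×-0.39644 + 0.97705×0.91806×0.99556 = 0.140624 + 0.893008 = 1.033632.
Q̄ = (S_0/π) × [bracket] = (1704/π) × 1.033632 = 560.64 W/m².
Daily total = Q̄ × 24.00 h × 3600 s/h = 560.64 × 24.00 × 3600 / 10⁶ = 48.44 MJ/m².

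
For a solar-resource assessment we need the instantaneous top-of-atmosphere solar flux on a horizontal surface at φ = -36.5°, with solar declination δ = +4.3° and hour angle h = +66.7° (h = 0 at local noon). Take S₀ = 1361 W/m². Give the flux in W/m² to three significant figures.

cos θ_z = sin φ sin δ + cos φ cos δ cos h = -0.044599 + 0.317067 = 0.272468.
Flux = S₀ · cos θ_z = 1361 × 0.272468 = 370.8 W/m².

371 W/m²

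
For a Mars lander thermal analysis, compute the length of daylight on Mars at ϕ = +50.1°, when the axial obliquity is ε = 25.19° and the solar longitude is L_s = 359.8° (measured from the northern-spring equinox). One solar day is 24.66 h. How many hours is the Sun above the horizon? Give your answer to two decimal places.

Solar declination: sin δ = sin ε · sin L_s = sin 25.19° × sin 359.8° = -0.00149, so δ = -0.085°.
cos h₀ = −tan ϕ · tan δ = −tan(+50.1°) × tan(-0.085°) = 0.0018, so h₀ = 1.5690 rad = 89.90°.
Daylight = 2h₀/(2π) × 24.66 h = (1.5690/π) × 24.66 = 12.32 h.

12.32 h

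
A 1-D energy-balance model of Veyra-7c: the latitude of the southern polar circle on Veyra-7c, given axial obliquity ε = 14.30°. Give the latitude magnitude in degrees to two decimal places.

75.70°

The polar circle is the lowest latitude that experiences at least one full rotation of continuous darkness at the northern-summer solstice; it lies at |φ| = 90° − ε = 90° − 14.30° = 75.70°.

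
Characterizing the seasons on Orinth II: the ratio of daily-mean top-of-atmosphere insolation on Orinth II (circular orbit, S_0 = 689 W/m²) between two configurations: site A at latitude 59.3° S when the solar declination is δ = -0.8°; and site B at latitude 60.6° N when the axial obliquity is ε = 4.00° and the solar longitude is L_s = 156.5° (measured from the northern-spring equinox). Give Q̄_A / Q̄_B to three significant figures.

— Configuration A (ϕ=-59.3°):
cos h₀ = −tan(-59.3°) tan(-0.800°) = -0.0235, h₀ = 1.5943 rad.
Bracket: h₀ sin ϕ sin δ + cos ϕ cos δ sin h₀ = 1.5943×-0.85985×-0.01396 + 0.51054×0.99990×0.99972 = 0.019137 + 0.510346 = 0.529483.
Q̄ = (S_0/π) × [bracket] = (689/π) × 0.529483 = 116.12 W/m².
— Configuration B (ϕ=+60.6°):
Solar declination: sin δ = sin ε · sin L_s = sin 4.00° × sin 156.5° = 0.02782, so δ = +1.594°.
cos h₀ = −tan(+60.6°) tan(+1.594°) = -0.0494, h₀ = 1.6202 rad.
Bracket: h₀ sin ϕ sin δ + cos ϕ cos δ sin h₀ = 1.6202×0.87121×0.02782 + 0.49090×0.99961×0.99878 = 0.039269 + 0.490110 = 0.529379.
Q̄ = (S_0/π) × [bracket] = (689/π) × 0.529379 = 116.10 W/m².
Ratio Q̄_A / Q̄_B = 116.12 / 116.10 = 1.000.

Q̄_A / Q̄_B ≈ 1.00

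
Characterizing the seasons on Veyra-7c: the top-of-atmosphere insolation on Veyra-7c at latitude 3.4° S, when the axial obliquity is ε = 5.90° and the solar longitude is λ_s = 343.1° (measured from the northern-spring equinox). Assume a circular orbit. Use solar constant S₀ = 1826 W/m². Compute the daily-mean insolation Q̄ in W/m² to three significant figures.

Q̄ ≈ 582 W/m²

Solar declination: sin δ = sin ε · sin λ_s = sin 5.90° × sin 343.1° = -0.02988, so δ = -1.712°.
cos H₀ = −tan(-3.4°) tan(-1.712°) = -0.0018, H₀ = 1.5726 rad.
Bracket: H₀ sin φ sin δ + cos φ cos δ sin H₀ = 1.5726×-0.05931×-0.02988 + 0.99824×0.99955×1.00000 = 0.002787 + 0.997791 = 1.000578.
Q̄ = (S₀/π) × [bracket] = (1826/π) × 1.000578 = 581.6 W/m².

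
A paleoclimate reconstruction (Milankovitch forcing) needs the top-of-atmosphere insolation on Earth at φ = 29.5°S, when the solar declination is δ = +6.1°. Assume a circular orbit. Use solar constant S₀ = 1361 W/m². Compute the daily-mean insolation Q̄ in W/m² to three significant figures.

Q̄ ≈ 340 W/m²

cos H₀ = −tan(-29.5°) tan(+6.100°) = 0.0605, H₀ = 1.5103 rad.
Bracket: H₀ sin φ sin δ + cos φ cos δ sin H₀ = 1.5103×-0.49242×0.10626 + 0.87036×0.99434×0.99817 = -0.079026 + 0.863850 = 0.784824.
Q̄ = (S₀/π) × [bracket] = (1361/π) × 0.784824 = 340.0 W/m².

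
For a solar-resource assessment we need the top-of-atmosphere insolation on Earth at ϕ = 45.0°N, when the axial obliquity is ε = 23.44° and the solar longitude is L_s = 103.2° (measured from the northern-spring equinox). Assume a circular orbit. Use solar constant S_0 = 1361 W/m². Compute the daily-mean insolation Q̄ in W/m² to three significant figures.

Solar declination: sin δ = sin ε · sin L_s = sin 23.44° × sin 103.2° = 0.38728, so δ = +22.785°.
cos h₀ = −tan(+45.0°) tan(+22.785°) = -0.4201, h₀ = 2.0043 rad.
Bracket: h₀ sin ϕ sin δ + cos ϕ cos δ sin h₀ = 2.0043×0.70711×0.38728 + 0.70711×0.92196×0.90750 = 0.548877 + 0.591624 = 1.140501.
Q̄ = (S_0/π) × [bracket] = (1361/π) × 1.140501 = 494.1 W/m².

Q̄ ≈ 494 W/m²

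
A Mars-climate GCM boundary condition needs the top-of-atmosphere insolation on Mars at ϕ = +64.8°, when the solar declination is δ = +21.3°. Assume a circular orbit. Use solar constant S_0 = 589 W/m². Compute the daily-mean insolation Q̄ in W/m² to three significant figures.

cos h₀ = −tan(+64.8°) tan(+21.300°) = -0.8285, h₀ = 2.5473 rad.
Bracket: h₀ sin ϕ sin δ + cos ϕ cos δ sin h₀ = 2.5473×0.90483×0.36325 + 0.42578×0.93169×0.55992 = 0.837245 + 0.222117 = 1.059362.
Q̄ = (S_0/π) × [bracket] = (589/π) × 1.059362 = 198.6 W/m².

Q̄ ≈ 199 W/m²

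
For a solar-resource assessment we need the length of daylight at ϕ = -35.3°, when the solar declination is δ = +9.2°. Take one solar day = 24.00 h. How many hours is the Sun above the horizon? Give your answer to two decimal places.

11.12 h

cos h₀ = −tan ϕ · tan δ = −tan(-35.3°) × tan(+9.200°) = 0.1147, so h₀ = 1.4559 rad = 83.41°.
Daylight = 2h₀/(2π) × 24.00 h = (1.4559/π) × 24.00 = 11.12 h.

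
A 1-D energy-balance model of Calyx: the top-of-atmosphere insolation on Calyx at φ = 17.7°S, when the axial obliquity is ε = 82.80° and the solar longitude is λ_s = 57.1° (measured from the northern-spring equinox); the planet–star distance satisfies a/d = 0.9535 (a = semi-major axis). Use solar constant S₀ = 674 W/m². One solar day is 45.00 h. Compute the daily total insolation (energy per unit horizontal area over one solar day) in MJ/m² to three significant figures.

Solar declination: sin δ = sin ε · sin λ_s = sin 82.80° × sin 57.1° = 0.83300, so δ = +56.408°.
cos H₀ = −tan(-17.7°) tan(+56.408°) = 0.4805, H₀ = 1.0696 rad.
Bracket: H₀ sin φ sin δ + cos φ cos δ sin H₀ = 1.0696×-0.30403×0.83300 + 0.95266×0.55327×0.87700 = -0.270884 + 0.462248 = 0.191364.
Inverse-square distance factor (a/d)² = 0.9535² = 0.909162.
Q̄ = (S₀/π) × 0.909162 × [bracket] = (674/π) × 0.909162 × 0.191364 = 37.326 W/m².
Daily total = Q̄ × 45.00 h × 3600 s/h = 37.326 × 45.00 × 3600 / 10⁶ = 6.047 MJ/m².

6.05 MJ/m²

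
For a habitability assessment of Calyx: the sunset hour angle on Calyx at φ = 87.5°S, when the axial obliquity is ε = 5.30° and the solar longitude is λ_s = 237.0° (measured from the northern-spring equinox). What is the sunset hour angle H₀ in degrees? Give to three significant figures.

Solar declination: sin δ = sin ε · sin λ_s = sin 5.30° × sin 237.0° = -0.07747, so δ = -4.443°.
Sunrise equation: cos H₀ = −tan φ · tan δ = -1.7797 ≤ −1, so the host star never sets (polar day) and H₀ = π.

H₀ = 180°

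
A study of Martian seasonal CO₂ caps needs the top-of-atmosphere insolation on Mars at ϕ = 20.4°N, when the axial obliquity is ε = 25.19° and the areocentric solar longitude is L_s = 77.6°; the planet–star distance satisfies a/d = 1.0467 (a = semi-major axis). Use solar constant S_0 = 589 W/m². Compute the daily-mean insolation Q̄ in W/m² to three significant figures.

sin δ = sin 25.19° × sin 77.6° = 0.41569, so δ = +24.563°.
cos h₀ = −tan(+20.4°) tan(+24.563°) = -0.1700, h₀ = 1.7416 rad.
Bracket: h₀ sin ϕ sin δ + cos ϕ cos δ sin h₀ = 1.7416×0.34857×0.41569 + 0.93728×0.90951×0.98545 = 0.252353 + 0.840062 = 1.092415.
Inverse-square distance factor (a/d)² = 1.0467² = 1.095581.
Q̄ = (S_0/π) × 1.095581 × [bracket] = (589/π) × 1.095581 × 1.092415 = 224.4 W/m².

Q̄ ≈ 224 W/m²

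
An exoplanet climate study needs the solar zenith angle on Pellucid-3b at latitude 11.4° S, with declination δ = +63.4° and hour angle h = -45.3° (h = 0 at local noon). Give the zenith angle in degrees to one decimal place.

θ_z = 82.4°

cos θ_z = sin ϕ sin δ + cos ϕ cos δ cos h = -0.176736 + 0.308738 = 0.132002.
θ_z = arccos(0.132002) = 82.4°.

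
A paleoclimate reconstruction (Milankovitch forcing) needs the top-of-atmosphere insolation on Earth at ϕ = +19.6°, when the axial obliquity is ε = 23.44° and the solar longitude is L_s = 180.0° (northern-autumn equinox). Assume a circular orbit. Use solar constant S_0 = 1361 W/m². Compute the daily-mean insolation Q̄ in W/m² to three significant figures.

Solar declination: sin δ = sin ε · sin L_s = sin 23.44° × sin 180.0° = 0.00000, so δ = +0.000°.
cos h₀ = −tan(+19.6°) tan(+0.000°) = -0.0000, h₀ = 1.5708 rad.
Bracket: h₀ sin ϕ sin δ + cos ϕ cos δ sin h₀ = 1.5708×0.33545×0.00000 + 0.94206×1.00000×1.00000 = 0.000000 + 0.942060 = 0.942060.
Q̄ = (S_0/π) × [bracket] = (1361/π) × 0.942060 = 408.1 W/m².

Q̄ ≈ 408 W/m²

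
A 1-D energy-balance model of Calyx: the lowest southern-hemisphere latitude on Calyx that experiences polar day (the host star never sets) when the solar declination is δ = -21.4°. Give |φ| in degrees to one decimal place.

Polar day requires cos H₀ = −tan φ tan δ ≤ −1, i.e. tan φ tan δ ≥ 1.
The boundary is |tan φ| · |tan δ| = 1, so |φ| = 90° − |δ| = 90° − 21.4° = 68.6° in the southern hemisphere.

|φ| = 68.6°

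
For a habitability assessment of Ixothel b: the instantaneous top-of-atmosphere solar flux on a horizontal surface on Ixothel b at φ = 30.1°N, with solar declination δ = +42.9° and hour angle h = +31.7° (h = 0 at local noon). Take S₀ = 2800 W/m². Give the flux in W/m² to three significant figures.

2.47e+03 W/m²

cos θ_z = sin φ sin δ + cos φ cos δ cos h = 0.341389 + 0.539210 = 0.880599.
Flux = S₀ · cos θ_z = 2800 × 0.880599 = 2466 W/m².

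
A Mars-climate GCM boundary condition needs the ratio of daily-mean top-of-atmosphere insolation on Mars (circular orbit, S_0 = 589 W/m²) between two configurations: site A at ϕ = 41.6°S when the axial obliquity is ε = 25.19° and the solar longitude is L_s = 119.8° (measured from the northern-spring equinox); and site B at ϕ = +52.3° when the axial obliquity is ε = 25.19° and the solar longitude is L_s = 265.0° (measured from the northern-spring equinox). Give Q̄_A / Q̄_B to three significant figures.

— Configuration A (ϕ=-41.6°):
Solar declination: sin δ = sin ε · sin L_s = sin 25.19° × sin 119.8° = 0.36934, so δ = +21.675°.
cos h₀ = −tan(-41.6°) tan(+21.675°) = 0.3529, h₀ = 1.2102 rad.
Bracket: h₀ sin ϕ sin δ + cos ϕ cos δ sin h₀ = 1.2102×-0.66393×0.36934 + 0.74780×0.92929×0.93567 = -0.296760 + 0.650219 = 0.353459.
Q̄ = (S_0/π) × [bracket] = (589/π) × 0.353459 = 66.268 W/m².
— Configuration B (ϕ=+52.3°):
Solar declination: sin δ = sin ε · sin L_s = sin 25.19° × sin 265.0° = -0.42400, so δ = -25.087°.
cos h₀ = −tan(+52.3°) tan(-25.087°) = 0.6057, h₀ = 0.9201 rad.
Bracket: h₀ sin ϕ sin δ + cos ϕ cos δ sin h₀ = 0.9201×0.79122×-0.42400 + 0.61153×0.90566×0.79566 = -0.308673 + 0.440667 = 0.131994.
Q̄ = (S_0/π) × [bracket] = (589/π) × 0.131994 = 24.747 W/m².
Ratio Q̄_A / Q̄_B = 66.268 / 24.747 = 2.678.

Q̄_A / Q̄_B ≈ 2.68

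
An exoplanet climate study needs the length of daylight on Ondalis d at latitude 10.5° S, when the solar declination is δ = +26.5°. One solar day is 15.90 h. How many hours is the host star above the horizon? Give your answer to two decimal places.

cos H₀ = −tan φ · tan δ = −tan(-10.5°) × tan(+26.500°) = 0.0924, so H₀ = 1.4783 rad = 84.70°.
Daylight = 2H₀/(2π) × 15.90 h = (1.4783/π) × 15.90 = 7.48 h.

7.48 h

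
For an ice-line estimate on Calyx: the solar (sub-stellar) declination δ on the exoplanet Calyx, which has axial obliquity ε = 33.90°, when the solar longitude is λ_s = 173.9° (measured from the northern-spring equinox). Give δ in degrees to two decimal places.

δ = +3.40°

sin δ = sin ε · sin λ_s = sin 33.90° × sin 173.9° = 0.059268.
δ = arcsin(0.059268) = +3.40°.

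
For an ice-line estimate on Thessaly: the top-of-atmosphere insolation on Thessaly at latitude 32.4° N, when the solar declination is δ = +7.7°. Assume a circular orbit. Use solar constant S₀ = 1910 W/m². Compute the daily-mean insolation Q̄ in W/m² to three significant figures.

Q̄ ≈ 579 W/m²

cos H₀ = −tan(+32.4°) tan(+7.700°) = -0.0858, H₀ = 1.6567 rad.
Bracket: H₀ sin φ sin δ + cos φ cos δ sin H₀ = 1.6567×0.53583×0.13399 + 0.84433×0.99098×0.99631 = 0.118944 + 0.833627 = 0.952571.
Q̄ = (S₀/π) × [bracket] = (1910/π) × 0.952571 = 579.1 W/m².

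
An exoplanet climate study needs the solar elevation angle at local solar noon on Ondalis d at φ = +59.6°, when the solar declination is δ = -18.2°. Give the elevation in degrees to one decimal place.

At local noon the hour angle is zero, so the zenith angle equals |φ − δ| = |+59.6° − (-18.200°)| = 77.800°.
Elevation = 90° − 77.800° = 12.2°.

12.2°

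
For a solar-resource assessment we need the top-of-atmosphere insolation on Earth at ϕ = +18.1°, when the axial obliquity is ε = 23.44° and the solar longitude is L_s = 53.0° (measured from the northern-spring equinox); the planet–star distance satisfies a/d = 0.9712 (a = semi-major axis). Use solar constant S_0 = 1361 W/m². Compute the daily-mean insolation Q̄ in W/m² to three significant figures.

Q̄ ≈ 434 W/m²

Solar declination: sin δ = sin ε · sin L_s = sin 23.44° × sin 53.0° = 0.31769, so δ = +18.523°.
cos h₀ = −tan(+18.1°) tan(+18.523°) = -0.1095, h₀ = 1.6805 rad.
Bracket: h₀ sin ϕ sin δ + cos ϕ cos δ sin h₀ = 1.6805×0.31068×0.31769 + 0.95052×0.94820×0.99399 = 0.165865 + 0.895866 = 1.061731.
Inverse-square distance factor (a/d)² = 0.9712² = 0.943229.
Q̄ = (S_0/π) × 0.943229 × [bracket] = (1361/π) × 0.943229 × 1.061731 = 433.9 W/m².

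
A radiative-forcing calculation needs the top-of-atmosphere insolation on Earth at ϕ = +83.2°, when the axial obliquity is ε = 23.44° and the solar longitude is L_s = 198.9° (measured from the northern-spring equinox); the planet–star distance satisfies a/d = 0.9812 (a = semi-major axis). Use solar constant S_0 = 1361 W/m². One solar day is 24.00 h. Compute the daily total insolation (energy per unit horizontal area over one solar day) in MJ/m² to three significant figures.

Solar declination: sin δ = sin ε · sin L_s = sin 23.44° × sin 198.9° = -0.12885, so δ = -7.403°.
cos h₀ = −tan(+83.2°) tan(-7.403°) = 1.0897 ≥ 1 ⇒ polar night, h₀ = 0 and Q̄ = 0.
Inverse-square distance factor (a/d)² = 0.9812² = 0.962753.
Daily total = Q̄ × 24.00 h × 3600 s/h = 0.00 MJ/m².

0.00 MJ/m²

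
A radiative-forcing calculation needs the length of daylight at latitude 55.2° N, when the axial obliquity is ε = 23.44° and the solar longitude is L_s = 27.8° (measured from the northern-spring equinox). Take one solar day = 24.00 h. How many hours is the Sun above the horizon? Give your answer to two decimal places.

Solar declination: sin δ = sin ε · sin L_s = sin 23.44° × sin 27.8° = 0.18552, so δ = +10.692°.
cos h₀ = −tan ϕ · tan δ = −tan(+55.2°) × tan(+10.692°) = -0.2716, so h₀ = 1.8459 rad = 105.76°.
Daylight = 2h₀/(2π) × 24.00 h = (1.8459/π) × 24.00 = 14.10 h.

14.10 h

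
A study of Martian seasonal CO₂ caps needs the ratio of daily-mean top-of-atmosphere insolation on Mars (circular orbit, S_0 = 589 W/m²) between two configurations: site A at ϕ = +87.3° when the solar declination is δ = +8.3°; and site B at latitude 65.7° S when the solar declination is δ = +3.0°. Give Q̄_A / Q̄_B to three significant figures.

— Configuration A (ϕ=+87.3°):
cos h₀ = −tan(+87.3°) tan(+8.300°) = -3.0935 ≤ −1 ⇒ polar day, h₀ = π.
Bracket: h₀ sin ϕ sin δ + cos ϕ cos δ sin h₀ = 3.1416×0.99889×0.14436 + 0.04711×0.98953×0.00000 = 0.453018 + 0.000000 = 0.453018.
Q̄ = (S_0/π) × [bracket] = (589/π) × 0.453018 = 84.934 W/m².
— Configuration B (ϕ=-65.7°):
cos h₀ = −tan(-65.7°) tan(+3.000°) = 0.1161, h₀ = 1.4545 rad.
Bracket: h₀ sin ϕ sin δ + cos ϕ cos δ sin h₀ = 1.4545×-0.91140×0.05234 + 0.41151×0.99863×0.99324 = -0.069384 + 0.408168 = 0.338784.
Q̄ = (S_0/π) × [bracket] = (589/π) × 0.338784 = 63.517 W/m².
Ratio Q̄_A / Q̄_B = 84.934 / 63.517 = 1.337.

Q̄_A / Q̄_B ≈ 1.34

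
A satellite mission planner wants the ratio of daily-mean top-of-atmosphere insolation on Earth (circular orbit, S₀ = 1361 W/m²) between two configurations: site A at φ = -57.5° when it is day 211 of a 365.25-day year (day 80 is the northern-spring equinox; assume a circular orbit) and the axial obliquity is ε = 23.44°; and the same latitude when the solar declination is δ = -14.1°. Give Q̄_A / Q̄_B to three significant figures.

— Configuration A (φ=-57.5°):
Solar longitude: λ_s = 360° × (211 − 80)/365.25 = 129.117°.
sin δ = sin 23.44° × sin 129.117° = 0.30863, so δ = +17.977°.
cos H₀ = −tan(-57.5°) tan(+17.977°) = 0.5093, H₀ = 1.0364 rad.
Bracket: H₀ sin φ sin δ + cos φ cos δ sin H₀ = 1.0364×-0.84339×0.30863 + 0.53730×0.95118×0.86058 = -0.269770 + 0.439816 = 0.170046.
Q̄ = (S₀/π) × [bracket] = (1361/π) × 0.170046 = 73.667 W/m².
— Configuration B (φ=-57.5°):
cos H₀ = −tan(-57.5°) tan(-14.100°) = -0.3943, H₀ = 1.9761 rad.
Bracket: H₀ sin φ sin δ + cos φ cos δ sin H₀ = 1.9761×-0.84339×-0.24362 + 0.53730×0.96987×0.91899 = 0.406023 + 0.478896 = 0.884919.
Q̄ = (S₀/π) × [bracket] = (1361/π) × 0.884919 = 383.36 W/m².
Ratio Q̄_A / Q̄_B = 73.667 / 383.36 = 0.1922.

Q̄_A / Q̄_B ≈ 0.192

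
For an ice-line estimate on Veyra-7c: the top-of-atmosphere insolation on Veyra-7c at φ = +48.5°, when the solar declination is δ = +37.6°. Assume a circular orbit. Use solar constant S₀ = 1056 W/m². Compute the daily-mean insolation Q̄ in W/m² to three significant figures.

cos H₀ = −tan(+48.5°) tan(+37.600°) = -0.8704, H₀ = 2.6269 rad.
Bracket: H₀ sin φ sin δ + cos φ cos δ sin H₀ = 2.6269×0.74896×0.61015 + 0.66262×0.79229×0.49227 = 1.200435 + 0.258435 = 1.458870.
Q̄ = (S₀/π) × [bracket] = (1056/π) × 1.458870 = 490.4 W/m².

Q̄ ≈ 490 W/m²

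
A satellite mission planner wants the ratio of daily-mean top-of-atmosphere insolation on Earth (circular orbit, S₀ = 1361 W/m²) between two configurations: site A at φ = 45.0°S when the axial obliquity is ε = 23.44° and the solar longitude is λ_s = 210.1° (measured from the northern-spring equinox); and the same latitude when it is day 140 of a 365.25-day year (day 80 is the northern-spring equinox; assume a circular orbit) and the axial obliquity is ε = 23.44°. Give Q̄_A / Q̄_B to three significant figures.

Q̄_A / Q̄_B ≈ 2.82

— Configuration A (φ=-45.0°):
Solar declination: sin δ = sin ε · sin λ_s = sin 23.44° × sin 210.1° = -0.19950, so δ = -11.507°.
cos H₀ = −tan(-45.0°) tan(-11.507°) = -0.2036, H₀ = 1.7758 rad.
Bracket: H₀ sin φ sin δ + cos φ cos δ sin H₀ = 1.7758×-0.70711×-0.19950 + 0.70711×0.97990×0.97906 = 0.250509 + 0.678388 = 0.928897.
Q̄ = (S₀/π) × [bracket] = (1361/π) × 0.928897 = 402.42 W/m².
— Configuration B (φ=-45.0°):
Solar longitude: λ_s = 360° × (140 − 80)/365.25 = 59.138°.
sin δ = sin 23.44° × sin 59.138° = 0.34146, so δ = +19.966°.
cos H₀ = −tan(-45.0°) tan(+19.966°) = 0.3633, H₀ = 1.1990 rad.
Bracket: H₀ sin φ sin δ + cos φ cos δ sin H₀ = 1.1990×-0.70711×0.34146 + 0.70711×0.93990×0.93167 = -0.289498 + 0.619200 = 0.329702.
Q̄ = (S₀/π) × [bracket] = (1361/π) × 0.329702 = 142.83 W/m².
Ratio Q̄_A / Q̄_B = 402.42 / 142.83 = 2.817.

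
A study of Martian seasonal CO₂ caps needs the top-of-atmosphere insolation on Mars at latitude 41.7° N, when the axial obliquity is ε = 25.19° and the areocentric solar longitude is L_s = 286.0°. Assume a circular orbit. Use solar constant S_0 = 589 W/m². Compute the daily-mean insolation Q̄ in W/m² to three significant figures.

sin δ = sin 25.19° × sin 286.0° = -0.40913, so δ = -24.150°.
cos h₀ = −tan(+41.7°) tan(-24.150°) = 0.3995, h₀ = 1.1598 rad.
Bracket: h₀ sin ϕ sin δ + cos ϕ cos δ sin h₀ = 1.1598×0.66523×-0.40913 + 0.74664×0.91247×0.91674 = -0.315658 + 0.624563 = 0.308905.
Q̄ = (S_0/π) × [bracket] = (589/π) × 0.308905 = 57.91 W/m².

Q̄ ≈ 57.9 W/m²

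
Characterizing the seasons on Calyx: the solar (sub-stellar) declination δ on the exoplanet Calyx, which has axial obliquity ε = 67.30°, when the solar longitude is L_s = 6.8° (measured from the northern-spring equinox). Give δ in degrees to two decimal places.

sin δ = sin ε · sin L_s = sin 67.30° × sin 6.8° = 0.109232.
δ = arcsin(0.109232) = +6.27°.

δ = +6.27°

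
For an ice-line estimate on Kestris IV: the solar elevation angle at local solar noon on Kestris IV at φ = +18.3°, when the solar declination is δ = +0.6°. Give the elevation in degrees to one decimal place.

At local noon the hour angle is zero, so the zenith angle equals |φ − δ| = |+18.3° − (+0.600°)| = 17.700°.
Elevation = 90° − 17.700° = 72.3°.

72.3°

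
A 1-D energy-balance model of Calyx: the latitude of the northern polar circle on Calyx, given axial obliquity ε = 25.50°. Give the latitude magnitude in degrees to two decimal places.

64.50°

The polar circle is the lowest latitude that experiences at least one full rotation of continuous daylight at the northern-summer solstice; it lies at |φ| = 90° − ε = 90° − 25.50° = 64.50°.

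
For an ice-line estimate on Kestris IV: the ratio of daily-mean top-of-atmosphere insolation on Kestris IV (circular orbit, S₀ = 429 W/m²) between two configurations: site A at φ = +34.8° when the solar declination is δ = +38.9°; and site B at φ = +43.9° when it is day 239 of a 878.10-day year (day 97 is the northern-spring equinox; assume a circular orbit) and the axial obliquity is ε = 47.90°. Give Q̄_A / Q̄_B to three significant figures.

— Configuration A (φ=+34.8°):
cos H₀ = −tan(+34.8°) tan(+38.900°) = -0.5608, H₀ = 2.1662 rad.
Bracket: H₀ sin φ sin δ + cos φ cos δ sin H₀ = 2.1662×0.57071×0.62796 + 0.82115×0.77824×0.82795 = 0.776329 + 0.529103 = 1.305432.
Q̄ = (S₀/π) × [bracket] = (429/π) × 1.305432 = 178.26 W/m².
— Configuration B (φ=+43.9°):
Solar longitude: λ_s = 360° × (239 − 97)/878.10 = 58.217°.
sin δ = sin 47.90° × sin 58.217° = 0.63071, so δ = +39.103°.
cos H₀ = −tan(+43.9°) tan(+39.103°) = -0.7821, H₀ = 2.4689 rad.
Bracket: H₀ sin φ sin δ + cos φ cos δ sin H₀ = 2.4689×0.69340×0.63071 + 0.72055×0.77602×0.62311 = 1.079735 + 0.348419 = 1.428154.
Q̄ = (S₀/π) × [bracket] = (429/π) × 1.428154 = 195.02 W/m².
Ratio Q̄_A / Q̄_B = 178.26 / 195.02 = 0.9141.

Q̄_A / Q̄_B ≈ 0.914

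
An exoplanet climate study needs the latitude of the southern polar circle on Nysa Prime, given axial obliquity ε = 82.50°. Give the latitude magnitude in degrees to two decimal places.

7.50°

The polar circle is the lowest latitude that experiences at least one full rotation of continuous darkness at the northern-summer solstice; it lies at |ϕ| = 90° − ε = 90° − 82.50° = 7.50°.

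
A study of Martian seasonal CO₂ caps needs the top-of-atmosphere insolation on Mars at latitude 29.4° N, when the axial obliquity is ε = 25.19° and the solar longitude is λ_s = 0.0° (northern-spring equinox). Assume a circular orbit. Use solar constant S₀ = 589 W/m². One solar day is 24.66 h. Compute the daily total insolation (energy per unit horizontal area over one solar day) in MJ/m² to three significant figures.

Solar declination: sin δ = sin ε · sin λ_s = sin 25.19° × sin 0.0° = 0.00000, so δ = +0.000°.
cos H₀ = −tan(+29.4°) tan(+0.000°) = -0.0000, H₀ = 1.5708 rad.
Bracket: H₀ sin φ sin δ + cos φ cos δ sin H₀ = 1.5708×0.49090×0.00000 + 0.87121×1.00000×1.00000 = 0.000000 + 0.871210 = 0.871210.
Q̄ = (S₀/π) × [bracket] = (589/π) × 0.871210 = 163.34 W/m².
Daily total = Q̄ × 24.66 h × 3600 s/h = 163.34 × 24.66 × 3600 / 10⁶ = 14.50 MJ/m².

14.5 MJ/m²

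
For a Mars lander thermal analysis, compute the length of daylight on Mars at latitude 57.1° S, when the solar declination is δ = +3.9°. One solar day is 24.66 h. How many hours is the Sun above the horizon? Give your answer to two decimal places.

cos h₀ = −tan ϕ · tan δ = −tan(-57.1°) × tan(+3.900°) = 0.1054, so h₀ = 1.4652 rad = 83.95°.
Daylight = 2h₀/(2π) × 24.66 h = (1.4652/π) × 24.66 = 11.50 h.

11.50 h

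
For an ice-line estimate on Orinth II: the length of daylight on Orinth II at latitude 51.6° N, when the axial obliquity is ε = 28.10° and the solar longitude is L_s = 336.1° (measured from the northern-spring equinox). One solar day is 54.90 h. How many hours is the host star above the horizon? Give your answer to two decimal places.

23.12 h

Solar declination: sin δ = sin ε · sin L_s = sin 28.10° × sin 336.1° = -0.19083, so δ = -11.001°.
cos h₀ = −tan ϕ · tan δ = −tan(+51.6°) × tan(-11.001°) = 0.2453, so h₀ = 1.3230 rad = 75.80°.
Daylight = 2h₀/(2π) × 54.90 h = (1.3230/π) × 54.90 = 23.12 h.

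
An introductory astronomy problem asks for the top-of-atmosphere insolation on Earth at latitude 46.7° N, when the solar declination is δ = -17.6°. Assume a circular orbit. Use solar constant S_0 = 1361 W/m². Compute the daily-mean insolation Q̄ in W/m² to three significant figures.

Q̄ ≈ 150 W/m²

cos h₀ = −tan(+46.7°) tan(-17.600°) = 0.3366, h₀ = 1.2275 rad.
Bracket: h₀ sin ϕ sin δ + cos ϕ cos δ sin h₀ = 1.2275×0.72777×-0.30237 + 0.68582×0.95319×0.94164 = -0.270119 + 0.615566 = 0.345447.
Q̄ = (S_0/π) × [bracket] = (1361/π) × 0.345447 = 149.7 W/m².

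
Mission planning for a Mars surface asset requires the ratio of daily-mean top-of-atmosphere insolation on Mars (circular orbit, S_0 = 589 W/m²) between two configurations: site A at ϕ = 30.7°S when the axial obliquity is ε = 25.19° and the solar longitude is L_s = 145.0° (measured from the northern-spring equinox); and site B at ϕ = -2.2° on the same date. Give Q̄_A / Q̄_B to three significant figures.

Q̄_A / Q̄_B ≈ 0.678

— Configuration A (ϕ=-30.7°):
Solar declination: sin δ = sin ε · sin L_s = sin 25.19° × sin 145.0° = 0.24413, so δ = +14.130°.
cos h₀ = −tan(-30.7°) tan(+14.130°) = 0.1495, h₀ = 1.4208 rad.
Bracket: h₀ sin ϕ sin δ + cos ϕ cos δ sin h₀ = 1.4208×-0.51054×0.24413 + 0.85985×0.96974×0.98877 = -0.177086 + 0.824467 = 0.647381.
Q̄ = (S_0/π) × [bracket] = (589/π) × 0.647381 = 121.37 W/m².
— Configuration B (ϕ=-2.2°):
cos h₀ = −tan(-2.2°) tan(+14.130°) = 0.0097, h₀ = 1.5611 rad.
Bracket: h₀ sin ϕ sin δ + cos ϕ cos δ sin h₀ = 1.5611×-0.03839×0.24413 + 0.99926×0.96974×0.99995 = -0.014631 + 0.968974 = 0.954343.
Q̄ = (S_0/π) × [bracket] = (589/π) × 0.954343 = 178.92 W/m².
Ratio Q̄_A / Q̄_B = 121.37 / 178.92 = 0.6783.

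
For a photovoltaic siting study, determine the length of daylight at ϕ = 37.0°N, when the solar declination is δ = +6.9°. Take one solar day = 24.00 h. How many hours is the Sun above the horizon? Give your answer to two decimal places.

cos h₀ = −tan ϕ · tan δ = −tan(+37.0°) × tan(+6.900°) = -0.0912, so h₀ = 1.6621 rad = 95.23°.
Daylight = 2h₀/(2π) × 24.00 h = (1.6621/π) × 24.00 = 12.70 h.

12.70 h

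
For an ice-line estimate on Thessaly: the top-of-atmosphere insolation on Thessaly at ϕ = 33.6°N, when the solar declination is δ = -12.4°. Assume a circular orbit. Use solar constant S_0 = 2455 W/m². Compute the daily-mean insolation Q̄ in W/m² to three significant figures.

cos h₀ = −tan(+33.6°) tan(-12.400°) = 0.1461, h₀ = 1.4242 rad.
Bracket: h₀ sin ϕ sin δ + cos ϕ cos δ sin h₀ = 1.4242×0.55339×-0.21474 + 0.83292×0.97667×0.98927 = -0.169245 + 0.804759 = 0.635514.
Q̄ = (S_0/π) × [bracket] = (2455/π) × 0.635514 = 496.6 W/m².

Q̄ ≈ 497 W/m²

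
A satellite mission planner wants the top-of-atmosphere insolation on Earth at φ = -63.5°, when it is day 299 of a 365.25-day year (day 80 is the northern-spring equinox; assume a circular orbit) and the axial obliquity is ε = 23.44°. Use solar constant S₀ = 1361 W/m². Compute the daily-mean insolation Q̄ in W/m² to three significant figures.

Solar longitude: λ_s = 360° × (299 − 80)/365.25 = 215.852°.
sin δ = sin 23.44° × sin 215.852° = -0.23298, so δ = -13.473°.
cos H₀ = −tan(-63.5°) tan(-13.473°) = -0.4805, H₀ = 2.0720 rad.
Bracket: H₀ sin φ sin δ + cos φ cos δ sin H₀ = 2.0720×-0.89493×-0.23298 + 0.44620×0.97248×0.87699 = 0.432014 + 0.380544 = 0.812558.
Q̄ = (S₀/π) × [bracket] = (1361/π) × 0.812558 = 352.0 W/m².

Q̄ ≈ 352 W/m²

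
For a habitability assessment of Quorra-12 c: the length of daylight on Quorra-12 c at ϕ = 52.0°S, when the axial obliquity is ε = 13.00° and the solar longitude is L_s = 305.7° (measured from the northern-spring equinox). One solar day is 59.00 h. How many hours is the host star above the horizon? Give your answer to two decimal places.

34.01 h

Solar declination: sin δ = sin ε · sin L_s = sin 13.00° × sin 305.7° = -0.18268, so δ = -10.526°.
cos h₀ = −tan ϕ · tan δ = −tan(-52.0°) × tan(-10.526°) = -0.2378, so h₀ = 1.8109 rad = 103.76°.
Daylight = 2h₀/(2π) × 59.00 h = (1.8109/π) × 59.00 = 34.01 h.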